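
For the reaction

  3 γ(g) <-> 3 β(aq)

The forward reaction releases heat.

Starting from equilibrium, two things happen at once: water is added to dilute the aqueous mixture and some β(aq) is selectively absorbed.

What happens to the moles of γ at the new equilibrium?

decreases

Dilution lowers every aqueous concentration by the same factor. Δn_aq = 3 − 0 = +3, so the system shifts toward the side with more dissolved moles — to the right.
Removing β (aq), a product, drives the reaction to the right.
The net shift is to the right. γ is a reactant, so its amount decreases.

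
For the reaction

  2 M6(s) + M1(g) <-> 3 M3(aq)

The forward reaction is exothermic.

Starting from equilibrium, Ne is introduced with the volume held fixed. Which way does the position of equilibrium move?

At constant volume, adding an inert gas leaves every reacting species' partial pressure unchanged, so Q is unchanged — no shift from this change.

no shift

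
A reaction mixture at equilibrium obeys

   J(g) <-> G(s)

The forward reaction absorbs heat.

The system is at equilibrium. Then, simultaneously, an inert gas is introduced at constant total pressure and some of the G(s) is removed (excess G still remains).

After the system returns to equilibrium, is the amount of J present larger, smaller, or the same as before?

increases

Adding inert gas at constant total pressure expands the volume and lowers every reacting partial pressure. With Δn_gas = 0 − 1 = -1, Q moves away from K toward the side with fewer gas moles, so the system shifts toward the side with more gas moles — to the left.
G is a pure solid; its activity is 1 regardless of amount, so Q is unaffected — no shift from this change.
The net shift is to the left. J is a reactant, so its amount increases.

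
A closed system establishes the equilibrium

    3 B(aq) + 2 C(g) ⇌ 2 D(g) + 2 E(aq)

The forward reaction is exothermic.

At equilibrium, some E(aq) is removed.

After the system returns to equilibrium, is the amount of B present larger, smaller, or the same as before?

decreases

Removing E (aq), a product, drives the reaction to the right.
The net shift is to the right. B is a reactant, so its amount decreases.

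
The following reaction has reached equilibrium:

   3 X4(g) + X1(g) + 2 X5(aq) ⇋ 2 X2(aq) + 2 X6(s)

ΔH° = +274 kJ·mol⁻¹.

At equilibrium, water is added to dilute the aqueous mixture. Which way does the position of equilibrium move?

no shift

Dilution scales every aqueous concentration by the same factor. Δn_aq = 2 − 2 = 0, so Q is unchanged — no shift.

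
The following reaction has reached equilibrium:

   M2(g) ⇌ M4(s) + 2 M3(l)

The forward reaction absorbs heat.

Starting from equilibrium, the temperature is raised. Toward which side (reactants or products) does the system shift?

The forward reaction is endothermic. Raising T favours the endothermic direction — shift to the right.

right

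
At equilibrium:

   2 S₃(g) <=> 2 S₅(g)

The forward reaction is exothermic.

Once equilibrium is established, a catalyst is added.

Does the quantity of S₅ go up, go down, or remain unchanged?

A catalyst speeds both forward and reverse rates equally; it changes neither Q nor K — no shift from this change.
No net shift occurs, so the amount of S₅ is unchanged.

unchanged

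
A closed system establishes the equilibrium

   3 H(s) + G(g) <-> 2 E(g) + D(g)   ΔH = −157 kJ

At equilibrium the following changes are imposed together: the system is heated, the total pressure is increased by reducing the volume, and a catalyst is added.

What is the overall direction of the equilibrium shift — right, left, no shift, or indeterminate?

left

The forward reaction is exothermic. Raising T favours the endothermic direction — shift to the left.
Gas moles: reactants 1, products 3 (Δn_gas = +2). Compression shifts the system toward the side with fewer moles of gas — to the left.
A catalyst speeds both forward and reverse rates equally; it changes neither Q nor K — no shift from this change.
Only the nonzero effect(s) matter; the net shift is to the left.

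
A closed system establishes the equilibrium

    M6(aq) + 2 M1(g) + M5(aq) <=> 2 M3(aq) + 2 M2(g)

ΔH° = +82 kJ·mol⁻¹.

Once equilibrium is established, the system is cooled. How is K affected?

K depends on temperature via the van 't Hoff relation. The forward reaction is endothermic, so lowering T decreases K.

decreases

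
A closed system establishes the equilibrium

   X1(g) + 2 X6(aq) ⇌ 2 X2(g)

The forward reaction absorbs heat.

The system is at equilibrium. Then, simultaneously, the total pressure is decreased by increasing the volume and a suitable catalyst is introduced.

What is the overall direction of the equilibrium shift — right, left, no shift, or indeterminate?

Gas moles: reactants 1, products 2 (Δn_gas = +1). Expansion shifts the system toward the side with more moles of gas — to the right.
A catalyst speeds both forward and reverse rates equally; it changes neither Q nor K — no shift from this change.
Only the nonzero effect(s) matter; the net shift is to the right.

right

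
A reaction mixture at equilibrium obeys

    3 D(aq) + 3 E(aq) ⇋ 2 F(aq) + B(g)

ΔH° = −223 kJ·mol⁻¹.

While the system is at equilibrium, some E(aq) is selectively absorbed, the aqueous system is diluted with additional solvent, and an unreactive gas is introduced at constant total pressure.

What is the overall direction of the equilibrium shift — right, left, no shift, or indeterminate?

cannot be determined

Removing E (aq), a reactant, drives the reaction to the left.
Dilution lowers every aqueous concentration by the same factor. Δn_aq = 2 − 6 = -4, so the system shifts toward the side with more dissolved moles — to the left.
Adding inert gas at constant total pressure expands the volume and lowers every reacting partial pressure. With Δn_gas = 1 − 0 = +1, Q moves away from K toward the side with fewer gas moles, so the system shifts toward the side with more gas moles — to the right.
The individual effects push in opposite directions; without quantitative information the net direction cannot be determined.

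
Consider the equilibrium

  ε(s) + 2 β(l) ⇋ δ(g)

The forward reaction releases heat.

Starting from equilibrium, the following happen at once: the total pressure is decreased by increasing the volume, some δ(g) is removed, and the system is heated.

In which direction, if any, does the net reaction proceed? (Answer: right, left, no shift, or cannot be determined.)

Gas moles: reactants 0, products 1 (Δn_gas = +1). Expansion shifts the system toward the side with more moles of gas — to the right.
Removing δ (g), a product, drives the reaction to the right.
The forward reaction is exothermic. Raising T favours the endothermic direction — shift to the left.
The individual effects push in opposite directions; without quantitative information the net direction cannot be determined.

cannot be determined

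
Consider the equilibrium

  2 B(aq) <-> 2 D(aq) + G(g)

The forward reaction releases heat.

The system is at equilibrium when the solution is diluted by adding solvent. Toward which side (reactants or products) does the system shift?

no shift

Dilution scales every aqueous concentration by the same factor. Δn_aq = 2 − 2 = 0, so Q is unchanged — no shift.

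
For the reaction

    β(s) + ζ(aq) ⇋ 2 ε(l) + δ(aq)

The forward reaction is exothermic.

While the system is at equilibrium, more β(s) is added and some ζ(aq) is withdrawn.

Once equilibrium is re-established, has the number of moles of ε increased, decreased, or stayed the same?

decreases

β is a pure solid; its activity is 1 regardless of amount, so Q is unaffected — no shift from this change.
Removing ζ (aq), a reactant, drives the reaction to the left.
The net shift is to the left. ε is a product, so its amount decreases.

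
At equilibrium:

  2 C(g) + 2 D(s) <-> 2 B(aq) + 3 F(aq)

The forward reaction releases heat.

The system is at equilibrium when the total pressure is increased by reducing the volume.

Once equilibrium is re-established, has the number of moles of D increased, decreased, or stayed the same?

Gas moles: reactants 2, products 0 (Δn_gas = -2). Compression shifts the system toward the side with fewer moles of gas — to the right.
The net shift is to the right. D is a reactant, so its amount decreases.

decreases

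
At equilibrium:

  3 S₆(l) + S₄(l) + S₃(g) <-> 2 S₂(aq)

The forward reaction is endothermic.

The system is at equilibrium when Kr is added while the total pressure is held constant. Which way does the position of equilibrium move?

left

Adding inert gas at constant total pressure expands the volume and lowers every reacting partial pressure. With Δn_gas = 0 − 1 = -1, Q moves away from K toward the side with fewer gas moles, so the system shifts toward the side with more gas moles — to the left.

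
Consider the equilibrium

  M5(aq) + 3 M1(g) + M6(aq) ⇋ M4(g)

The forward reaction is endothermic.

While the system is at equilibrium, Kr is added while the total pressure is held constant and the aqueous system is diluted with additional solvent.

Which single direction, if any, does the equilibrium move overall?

Adding inert gas at constant total pressure expands the volume and lowers every reacting partial pressure. With Δn_gas = 1 − 3 = -2, Q moves away from K toward the side with fewer gas moles, so the system shifts toward the side with more gas moles — to the left.
Dilution lowers every aqueous concentration by the same factor. Δn_aq = 0 − 2 = -2, so the system shifts toward the side with more dissolved moles — to the left.
All effects act in the same direction — net shift to the left.

left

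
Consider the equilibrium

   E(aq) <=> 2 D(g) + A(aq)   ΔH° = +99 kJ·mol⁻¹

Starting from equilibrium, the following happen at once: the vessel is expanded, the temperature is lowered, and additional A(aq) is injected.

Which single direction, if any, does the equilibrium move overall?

Gas moles: reactants 0, products 2 (Δn_gas = +2). Expansion shifts the system toward the side with more moles of gas — to the right.
The forward reaction is endothermic. Lowering T favours the exothermic direction — shift to the left.
Adding A (aq), a product, drives the reaction to the left.
The individual effects push in opposite directions; without quantitative information the net direction cannot be determined.

cannot be determined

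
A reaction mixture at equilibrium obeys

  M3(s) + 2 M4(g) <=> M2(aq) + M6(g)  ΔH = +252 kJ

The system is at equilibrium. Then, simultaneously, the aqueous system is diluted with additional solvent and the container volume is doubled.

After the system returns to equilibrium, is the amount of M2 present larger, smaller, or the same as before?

Dilution lowers every aqueous concentration by the same factor. Δn_aq = 1 − 0 = +1, so the system shifts toward the side with more dissolved moles — to the right.
Gas moles: reactants 2, products 1 (Δn_gas = -1). Expansion shifts the system toward the side with more moles of gas — to the left.
The two effects oppose each other, so the net shift — and hence the change in M2 — cannot be determined from the given information.

cannot be determined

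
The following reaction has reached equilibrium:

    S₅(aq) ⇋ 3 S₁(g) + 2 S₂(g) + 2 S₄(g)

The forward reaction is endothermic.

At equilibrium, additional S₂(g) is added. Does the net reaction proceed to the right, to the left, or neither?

Adding S₂ (g), a product, drives the reaction to the left.

left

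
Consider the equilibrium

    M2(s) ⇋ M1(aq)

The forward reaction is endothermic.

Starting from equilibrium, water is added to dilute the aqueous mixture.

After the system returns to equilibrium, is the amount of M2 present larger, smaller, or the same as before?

decreases

Dilution lowers every aqueous concentration by the same factor. Δn_aq = 1 − 0 = +1, so the system shifts toward the side with more dissolved moles — to the right.
The net shift is to the right. M2 is a reactant, so its amount decreases.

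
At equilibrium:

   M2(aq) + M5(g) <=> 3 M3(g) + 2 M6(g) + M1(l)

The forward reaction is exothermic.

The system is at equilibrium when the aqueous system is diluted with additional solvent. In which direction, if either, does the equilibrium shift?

left

Dilution lowers every aqueous concentration by the same factor. Δn_aq = 0 − 1 = -1, so the system shifts toward the side with more dissolved moles — to the left.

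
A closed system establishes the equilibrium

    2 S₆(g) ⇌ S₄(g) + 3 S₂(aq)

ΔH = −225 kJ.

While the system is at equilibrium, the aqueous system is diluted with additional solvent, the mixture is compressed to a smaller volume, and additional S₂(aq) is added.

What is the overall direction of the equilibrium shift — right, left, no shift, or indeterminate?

cannot be determined

Dilution lowers every aqueous concentration by the same factor. Δn_aq = 3 − 0 = +3, so the system shifts toward the side with more dissolved moles — to the right.
Gas moles: reactants 2, products 1 (Δn_gas = -1). Compression shifts the system toward the side with fewer moles of gas — to the right.
Adding S₂ (aq), a product, drives the reaction to the left.
The individual effects push in opposite directions; without quantitative information the net direction cannot be determined.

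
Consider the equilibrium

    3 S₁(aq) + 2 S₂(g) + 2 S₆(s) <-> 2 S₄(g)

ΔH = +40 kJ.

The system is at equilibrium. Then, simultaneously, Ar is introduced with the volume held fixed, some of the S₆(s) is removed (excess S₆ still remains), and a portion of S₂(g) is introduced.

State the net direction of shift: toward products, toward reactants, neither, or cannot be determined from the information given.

At constant volume, adding an inert gas leaves every reacting species' partial pressure unchanged, so Q is unchanged — no shift from this change.
S₆ is a pure solid; its activity is 1 regardless of amount, so Q is unaffected — no shift from this change.
Adding S₂ (g), a reactant, drives the reaction to the right.
Only the nonzero effect(s) matter; the net shift is to the right.

right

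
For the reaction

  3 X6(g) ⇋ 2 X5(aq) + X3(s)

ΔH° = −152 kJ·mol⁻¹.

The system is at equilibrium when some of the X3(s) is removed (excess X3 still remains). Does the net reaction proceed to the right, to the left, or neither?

X3 is a pure solid; its activity is 1 regardless of amount, so Q is unaffected — no shift from this change.

no shift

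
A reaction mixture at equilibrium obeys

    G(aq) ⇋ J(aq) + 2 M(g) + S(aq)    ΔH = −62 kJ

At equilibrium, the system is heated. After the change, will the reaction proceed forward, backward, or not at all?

The forward reaction is exothermic. Raising T favours the endothermic direction — shift to the left.

left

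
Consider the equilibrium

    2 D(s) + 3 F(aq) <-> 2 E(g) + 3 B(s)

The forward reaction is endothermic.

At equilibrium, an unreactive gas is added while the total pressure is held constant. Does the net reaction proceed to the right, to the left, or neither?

right

Adding inert gas at constant total pressure expands the volume and lowers every reacting partial pressure. With Δn_gas = 2 − 0 = +2, Q moves away from K toward the side with fewer gas moles, so the system shifts toward the side with more gas moles — to the right.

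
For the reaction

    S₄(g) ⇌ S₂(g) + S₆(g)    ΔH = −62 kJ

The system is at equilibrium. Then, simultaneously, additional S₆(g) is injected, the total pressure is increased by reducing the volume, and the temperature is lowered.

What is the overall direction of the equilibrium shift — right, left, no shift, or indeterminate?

Adding S₆ (g), a product, drives the reaction to the left.
Gas moles: reactants 1, products 2 (Δn_gas = +1). Compression shifts the system toward the side with fewer moles of gas — to the left.
The forward reaction is exothermic. Lowering T favours the exothermic direction — shift to the right.
The individual effects push in opposite directions; without quantitative information the net direction cannot be determined.

cannot be determined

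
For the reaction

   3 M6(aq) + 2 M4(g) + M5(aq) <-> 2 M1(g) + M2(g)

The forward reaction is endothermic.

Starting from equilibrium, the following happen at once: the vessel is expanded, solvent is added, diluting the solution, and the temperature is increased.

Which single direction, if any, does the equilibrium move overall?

cannot be determined

Gas moles: reactants 2, products 3 (Δn_gas = +1). Expansion shifts the system toward the side with more moles of gas — to the right.
Dilution lowers every aqueous concentration by the same factor. Δn_aq = 0 − 4 = -4, so the system shifts toward the side with more dissolved moles — to the left.
The forward reaction is endothermic. Raising T favours the endothermic direction — shift to the right.
The individual effects push in opposite directions; without quantitative information the net direction cannot be determined.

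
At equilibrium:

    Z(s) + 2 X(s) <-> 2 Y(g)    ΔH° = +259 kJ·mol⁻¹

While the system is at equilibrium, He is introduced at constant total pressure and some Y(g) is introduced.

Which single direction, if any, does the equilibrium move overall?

cannot be determined

Adding inert gas at constant total pressure expands the volume and lowers every reacting partial pressure. With Δn_gas = 2 − 0 = +2, Q moves away from K toward the side with fewer gas moles, so the system shifts toward the side with more gas moles — to the right.
Adding Y (g), a product, drives the reaction to the left.
The individual effects push in opposite directions; without quantitative information the net direction cannot be determined.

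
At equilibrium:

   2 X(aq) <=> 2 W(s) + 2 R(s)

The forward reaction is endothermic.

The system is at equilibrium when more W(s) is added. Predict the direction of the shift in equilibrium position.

no shift

W is a pure solid; its activity is 1 regardless of amount, so Q is unaffected — no shift from this change.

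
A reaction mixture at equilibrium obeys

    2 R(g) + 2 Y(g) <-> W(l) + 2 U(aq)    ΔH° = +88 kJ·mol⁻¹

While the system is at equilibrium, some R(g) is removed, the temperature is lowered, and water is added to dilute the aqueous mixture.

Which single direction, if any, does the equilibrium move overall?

cannot be determined

Removing R (g), a reactant, drives the reaction to the left.
The forward reaction is endothermic. Lowering T favours the exothermic direction — shift to the left.
Dilution lowers every aqueous concentration by the same factor. Δn_aq = 2 − 0 = +2, so the system shifts toward the side with more dissolved moles — to the right.
The individual effects push in opposite directions; without quantitative information the net direction cannot be determined.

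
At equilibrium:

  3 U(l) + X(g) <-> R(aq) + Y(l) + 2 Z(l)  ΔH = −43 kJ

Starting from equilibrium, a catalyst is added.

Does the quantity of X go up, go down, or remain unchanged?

A catalyst speeds both forward and reverse rates equally; it changes neither Q nor K — no shift from this change.
No net shift occurs, so the amount of X is unchanged.

unchanged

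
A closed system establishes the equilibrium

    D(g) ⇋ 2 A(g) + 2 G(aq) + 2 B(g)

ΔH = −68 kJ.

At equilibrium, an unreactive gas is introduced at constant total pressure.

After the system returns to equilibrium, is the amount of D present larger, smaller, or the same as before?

Adding inert gas at constant total pressure expands the volume and lowers every reacting partial pressure. With Δn_gas = 4 − 1 = +3, Q moves away from K toward the side with fewer gas moles, so the system shifts toward the side with more gas moles — to the right.
The net shift is to the right. D is a reactant, so its amount decreases.

decreases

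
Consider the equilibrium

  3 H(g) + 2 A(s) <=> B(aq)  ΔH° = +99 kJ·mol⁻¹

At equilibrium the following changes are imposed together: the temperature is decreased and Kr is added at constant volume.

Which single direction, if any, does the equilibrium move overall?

left

The forward reaction is endothermic. Lowering T favours the exothermic direction — shift to the left.
At constant volume, adding an inert gas leaves every reacting species' partial pressure unchanged, so Q is unchanged — no shift from this change.
Only the nonzero effect(s) matter; the net shift is to the left.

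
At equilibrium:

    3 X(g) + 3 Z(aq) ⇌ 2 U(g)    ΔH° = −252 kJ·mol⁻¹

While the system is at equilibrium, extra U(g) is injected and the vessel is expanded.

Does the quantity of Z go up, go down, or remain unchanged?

Adding U (g), a product, drives the reaction to the left.
Gas moles: reactants 3, products 2 (Δn_gas = -1). Expansion shifts the system toward the side with more moles of gas — to the left.
The net shift is to the left. Z is a reactant, so its amount increases.

increases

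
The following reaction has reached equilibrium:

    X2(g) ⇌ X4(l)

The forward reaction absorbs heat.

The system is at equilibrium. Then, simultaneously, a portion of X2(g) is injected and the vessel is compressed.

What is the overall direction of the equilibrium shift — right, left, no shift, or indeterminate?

Adding X2 (g), a reactant, drives the reaction to the right.
Gas moles: reactants 1, products 0 (Δn_gas = -1). Compression shifts the system toward the side with fewer moles of gas — to the right.
All effects act in the same direction — net shift to the right.

right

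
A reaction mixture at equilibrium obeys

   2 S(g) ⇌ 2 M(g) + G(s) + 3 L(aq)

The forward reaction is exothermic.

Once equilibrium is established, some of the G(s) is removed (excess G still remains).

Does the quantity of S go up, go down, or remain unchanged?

G is a pure solid; its activity is 1 regardless of amount, so Q is unaffected — no shift from this change.
No net shift occurs, so the amount of S is unchanged.

unchanged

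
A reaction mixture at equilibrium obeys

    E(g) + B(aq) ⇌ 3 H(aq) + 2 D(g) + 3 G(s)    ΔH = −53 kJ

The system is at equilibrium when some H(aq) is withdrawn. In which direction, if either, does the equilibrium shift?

right

Removing H (aq), a product, drives the reaction to the right.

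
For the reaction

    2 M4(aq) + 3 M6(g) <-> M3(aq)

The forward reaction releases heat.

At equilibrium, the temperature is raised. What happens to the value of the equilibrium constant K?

K depends on temperature via the van 't Hoff relation. The forward reaction is exothermic, so raising T decreases K.

decreases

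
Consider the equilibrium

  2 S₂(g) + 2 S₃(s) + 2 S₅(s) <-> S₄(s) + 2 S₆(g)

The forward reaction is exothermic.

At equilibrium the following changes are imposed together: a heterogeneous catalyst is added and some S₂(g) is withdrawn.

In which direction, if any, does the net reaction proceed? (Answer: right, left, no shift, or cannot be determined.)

A catalyst speeds both forward and reverse rates equally; it changes neither Q nor K — no shift from this change.
Removing S₂ (g), a reactant, drives the reaction to the left.
Only the nonzero effect(s) matter; the net shift is to the left.

left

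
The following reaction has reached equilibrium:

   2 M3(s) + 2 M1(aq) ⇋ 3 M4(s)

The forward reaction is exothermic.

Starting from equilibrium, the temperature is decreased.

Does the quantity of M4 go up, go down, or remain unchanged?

increases

The forward reaction is exothermic. Lowering T favours the exothermic direction — shift to the right.
The net shift is to the right. M4 is a product, so its amount increases.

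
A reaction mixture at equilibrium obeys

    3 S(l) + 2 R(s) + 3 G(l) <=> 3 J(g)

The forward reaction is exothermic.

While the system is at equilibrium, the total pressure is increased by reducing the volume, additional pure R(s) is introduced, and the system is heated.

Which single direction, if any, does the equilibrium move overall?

left

Gas moles: reactants 0, products 3 (Δn_gas = +3). Compression shifts the system toward the side with fewer moles of gas — to the left.
R is a pure solid; its activity is 1 regardless of amount, so Q is unaffected — no shift from this change.
The forward reaction is exothermic. Raising T favours the endothermic direction — shift to the left.
Only the nonzero effect(s) matter; the net shift is to the left.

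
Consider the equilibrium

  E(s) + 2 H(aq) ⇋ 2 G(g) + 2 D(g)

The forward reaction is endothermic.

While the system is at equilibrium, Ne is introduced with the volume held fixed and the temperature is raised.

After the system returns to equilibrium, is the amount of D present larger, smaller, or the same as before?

At constant volume, adding an inert gas leaves every reacting species' partial pressure unchanged, so Q is unchanged — no shift from this change.
The forward reaction is endothermic. Raising T favours the endothermic direction — shift to the right.
The net shift is to the right. D is a product, so its amount increases.

increases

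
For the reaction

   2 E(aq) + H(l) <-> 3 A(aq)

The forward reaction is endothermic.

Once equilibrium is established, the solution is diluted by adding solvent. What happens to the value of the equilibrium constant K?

The equilibrium constant depends only on temperature. This perturbation may move the position of equilibrium, but since T is unchanged, K itself is unchanged.

unchanged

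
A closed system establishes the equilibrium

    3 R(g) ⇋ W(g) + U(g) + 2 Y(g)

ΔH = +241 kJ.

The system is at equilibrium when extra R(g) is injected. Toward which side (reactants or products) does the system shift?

right

Adding R (g), a reactant, drives the reaction to the right.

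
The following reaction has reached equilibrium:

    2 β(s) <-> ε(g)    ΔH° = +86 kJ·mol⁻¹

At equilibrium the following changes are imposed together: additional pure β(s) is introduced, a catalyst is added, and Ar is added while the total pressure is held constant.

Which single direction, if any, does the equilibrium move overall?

β is a pure solid; its activity is 1 regardless of amount, so Q is unaffected — no shift from this change.
A catalyst speeds both forward and reverse rates equally; it changes neither Q nor K — no shift from this change.
Adding inert gas at constant total pressure expands the volume and lowers every reacting partial pressure. With Δn_gas = 1 − 0 = +1, Q moves away from K toward the side with fewer gas moles, so the system shifts toward the side with more gas moles — to the right.
Only the nonzero effect(s) matter; the net shift is to the right.

right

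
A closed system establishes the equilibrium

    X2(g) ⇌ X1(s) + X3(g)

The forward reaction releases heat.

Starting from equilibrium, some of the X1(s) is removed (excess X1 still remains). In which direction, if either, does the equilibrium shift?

X1 is a pure solid; its activity is 1 regardless of amount, so Q is unaffected — no shift from this change.

no shift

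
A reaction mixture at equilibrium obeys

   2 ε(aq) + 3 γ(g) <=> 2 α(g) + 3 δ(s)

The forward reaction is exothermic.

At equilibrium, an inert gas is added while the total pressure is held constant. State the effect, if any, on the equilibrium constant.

The equilibrium constant depends only on temperature. This perturbation may move the position of equilibrium, but since T is unchanged, K itself is unchanged.

unchanged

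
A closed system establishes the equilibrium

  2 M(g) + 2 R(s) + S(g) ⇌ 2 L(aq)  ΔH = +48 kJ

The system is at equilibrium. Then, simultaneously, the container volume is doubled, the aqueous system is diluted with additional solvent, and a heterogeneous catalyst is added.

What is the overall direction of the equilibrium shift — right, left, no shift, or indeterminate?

cannot be determined

Gas moles: reactants 3, products 0 (Δn_gas = -3). Expansion shifts the system toward the side with more moles of gas — to the left.
Dilution lowers every aqueous concentration by the same factor. Δn_aq = 2 − 0 = +2, so the system shifts toward the side with more dissolved moles — to the right.
A catalyst speeds both forward and reverse rates equally; it changes neither Q nor K — no shift from this change.
The individual effects push in opposite directions; without quantitative information the net direction cannot be determined.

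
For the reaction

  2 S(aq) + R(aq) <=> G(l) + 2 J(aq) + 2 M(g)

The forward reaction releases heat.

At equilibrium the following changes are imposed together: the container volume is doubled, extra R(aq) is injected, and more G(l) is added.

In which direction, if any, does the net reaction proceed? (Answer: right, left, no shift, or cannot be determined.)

right

Gas moles: reactants 0, products 2 (Δn_gas = +2). Expansion shifts the system toward the side with more moles of gas — to the right.
Adding R (aq), a reactant, drives the reaction to the right.
G is a pure liquid; its activity is 1 regardless of amount, so Q is unaffected — no shift from this change.
Only the nonzero effect(s) matter; the net shift is to the right.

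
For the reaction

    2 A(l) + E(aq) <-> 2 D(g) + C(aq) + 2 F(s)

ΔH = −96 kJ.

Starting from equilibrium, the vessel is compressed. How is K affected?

The equilibrium constant depends only on temperature. This perturbation may move the position of equilibrium, but since T is unchanged, K itself is unchanged.

unchanged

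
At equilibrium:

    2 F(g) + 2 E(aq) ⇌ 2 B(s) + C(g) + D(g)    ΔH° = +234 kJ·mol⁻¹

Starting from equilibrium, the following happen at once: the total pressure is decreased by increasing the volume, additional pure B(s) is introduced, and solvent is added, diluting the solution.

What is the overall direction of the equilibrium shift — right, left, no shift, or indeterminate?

left

Gas moles: reactants 2, products 2. Δn_gas = 0, so a volume change leaves Q equal to K — no shift from this change.
B is a pure solid; its activity is 1 regardless of amount, so Q is unaffected — no shift from this change.
Dilution lowers every aqueous concentration by the same factor. Δn_aq = 0 − 2 = -2, so the system shifts toward the side with more dissolved moles — to the left.
Only the nonzero effect(s) matter; the net shift is to the left.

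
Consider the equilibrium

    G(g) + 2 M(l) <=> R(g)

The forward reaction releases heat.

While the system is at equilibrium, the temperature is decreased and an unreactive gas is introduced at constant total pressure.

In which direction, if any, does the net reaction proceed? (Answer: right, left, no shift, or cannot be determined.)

right

The forward reaction is exothermic. Lowering T favours the exothermic direction — shift to the right.
Adding inert gas at constant total pressure expands the volume, scaling every reacting partial pressure by the same factor. Δn_gas = 1 − 1 = 0, so Q is unchanged — no shift.
Only the nonzero effect(s) matter; the net shift is to the right.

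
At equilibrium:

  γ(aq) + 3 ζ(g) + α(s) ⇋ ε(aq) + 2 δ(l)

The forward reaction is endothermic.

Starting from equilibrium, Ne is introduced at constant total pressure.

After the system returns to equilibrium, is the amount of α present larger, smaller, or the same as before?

Adding inert gas at constant total pressure expands the volume and lowers every reacting partial pressure. With Δn_gas = 0 − 3 = -3, Q moves away from K toward the side with fewer gas moles, so the system shifts toward the side with more gas moles — to the left.
The net shift is to the left. α is a reactant, so its amount increases.

increases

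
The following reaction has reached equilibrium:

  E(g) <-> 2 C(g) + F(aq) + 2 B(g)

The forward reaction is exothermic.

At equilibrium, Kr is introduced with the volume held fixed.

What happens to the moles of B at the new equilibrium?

unchanged

At constant volume, adding an inert gas leaves every reacting species' partial pressure unchanged, so Q is unchanged — no shift from this change.
No net shift occurs, so the amount of B is unchanged.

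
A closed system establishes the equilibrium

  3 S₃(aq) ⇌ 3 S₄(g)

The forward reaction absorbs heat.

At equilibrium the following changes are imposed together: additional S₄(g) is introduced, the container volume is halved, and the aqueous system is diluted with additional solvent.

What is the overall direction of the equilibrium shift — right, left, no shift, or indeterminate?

left

Adding S₄ (g), a product, drives the reaction to the left.
Gas moles: reactants 0, products 3 (Δn_gas = +3). Compression shifts the system toward the side with fewer moles of gas — to the left.
Dilution lowers every aqueous concentration by the same factor. Δn_aq = 0 − 3 = -3, so the system shifts toward the side with more dissolved moles — to the left.
All effects act in the same direction — net shift to the left.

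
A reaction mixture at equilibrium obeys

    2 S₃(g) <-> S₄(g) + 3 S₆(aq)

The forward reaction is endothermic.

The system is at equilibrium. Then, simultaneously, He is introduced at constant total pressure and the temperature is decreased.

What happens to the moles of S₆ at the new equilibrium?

decreases

Adding inert gas at constant total pressure expands the volume and lowers every reacting partial pressure. With Δn_gas = 1 − 2 = -1, Q moves away from K toward the side with fewer gas moles, so the system shifts toward the side with more gas moles — to the left.
The forward reaction is endothermic. Lowering T favours the exothermic direction — shift to the left.
The net shift is to the left. S₆ is a product, so its amount decreases.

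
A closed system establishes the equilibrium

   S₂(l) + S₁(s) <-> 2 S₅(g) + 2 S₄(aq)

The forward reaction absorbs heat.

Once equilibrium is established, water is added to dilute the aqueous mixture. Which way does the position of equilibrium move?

Dilution lowers every aqueous concentration by the same factor. Δn_aq = 2 − 0 = +2, so the system shifts toward the side with more dissolved moles — to the right.

right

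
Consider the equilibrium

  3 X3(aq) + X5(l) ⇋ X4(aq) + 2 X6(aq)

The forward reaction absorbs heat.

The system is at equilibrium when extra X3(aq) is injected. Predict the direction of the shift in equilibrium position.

right

Adding X3 (aq), a reactant, drives the reaction to the right.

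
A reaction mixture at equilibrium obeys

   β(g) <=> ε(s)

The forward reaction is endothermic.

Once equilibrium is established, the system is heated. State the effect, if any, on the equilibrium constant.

K depends on temperature via the van 't Hoff relation. The forward reaction is endothermic, so raising T increases K.

increases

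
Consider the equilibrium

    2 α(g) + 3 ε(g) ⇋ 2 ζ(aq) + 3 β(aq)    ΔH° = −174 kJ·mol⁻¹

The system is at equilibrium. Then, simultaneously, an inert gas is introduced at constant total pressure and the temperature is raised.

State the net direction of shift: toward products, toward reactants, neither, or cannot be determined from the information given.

left

Adding inert gas at constant total pressure expands the volume and lowers every reacting partial pressure. With Δn_gas = 0 − 5 = -5, Q moves away from K toward the side with fewer gas moles, so the system shifts toward the side with more gas moles — to the left.
The forward reaction is exothermic. Raising T favours the endothermic direction — shift to the left.
All effects act in the same direction — net shift to the left.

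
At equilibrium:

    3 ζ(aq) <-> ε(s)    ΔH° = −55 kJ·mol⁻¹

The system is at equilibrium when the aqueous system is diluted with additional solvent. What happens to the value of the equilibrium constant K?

The equilibrium constant depends only on temperature. This perturbation may move the position of equilibrium, but since T is unchanged, K itself is unchanged.

unchanged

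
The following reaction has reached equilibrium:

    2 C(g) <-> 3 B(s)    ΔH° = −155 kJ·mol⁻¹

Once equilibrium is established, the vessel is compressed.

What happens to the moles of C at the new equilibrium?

decreases

Gas moles: reactants 2, products 0 (Δn_gas = -2). Compression shifts the system toward the side with fewer moles of gas — to the right.
The net shift is to the right. C is a reactant, so its amount decreases.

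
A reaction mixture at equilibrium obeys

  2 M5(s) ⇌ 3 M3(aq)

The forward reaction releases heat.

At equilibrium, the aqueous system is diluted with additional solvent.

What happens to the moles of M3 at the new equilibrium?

Dilution lowers every aqueous concentration by the same factor. Δn_aq = 3 − 0 = +3, so the system shifts toward the side with more dissolved moles — to the right.
The net shift is to the right. M3 is a product, so its amount increases.

increases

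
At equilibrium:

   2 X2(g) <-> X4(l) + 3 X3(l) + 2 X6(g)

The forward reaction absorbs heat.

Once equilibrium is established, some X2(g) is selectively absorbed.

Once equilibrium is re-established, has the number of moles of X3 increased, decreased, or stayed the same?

decreases

Removing X2 (g), a reactant, drives the reaction to the left.
The net shift is to the left. X3 is a product, so its amount decreases.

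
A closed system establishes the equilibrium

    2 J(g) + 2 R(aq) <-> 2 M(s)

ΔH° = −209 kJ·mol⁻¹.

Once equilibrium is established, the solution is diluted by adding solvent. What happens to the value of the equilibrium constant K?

The equilibrium constant depends only on temperature. This perturbation may move the position of equilibrium, but since T is unchanged, K itself is unchanged.

unchanged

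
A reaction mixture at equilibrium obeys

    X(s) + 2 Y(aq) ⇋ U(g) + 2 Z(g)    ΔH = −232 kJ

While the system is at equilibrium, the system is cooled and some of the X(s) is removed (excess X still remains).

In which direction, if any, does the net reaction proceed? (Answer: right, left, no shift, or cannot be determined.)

right

The forward reaction is exothermic. Lowering T favours the exothermic direction — shift to the right.
X is a pure solid; its activity is 1 regardless of amount, so Q is unaffected — no shift from this change.
Only the nonzero effect(s) matter; the net shift is to the right.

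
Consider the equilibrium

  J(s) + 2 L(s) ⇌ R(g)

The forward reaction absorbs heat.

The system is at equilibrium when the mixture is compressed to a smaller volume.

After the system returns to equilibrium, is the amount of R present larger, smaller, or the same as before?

Gas moles: reactants 0, products 1 (Δn_gas = +1). Compression shifts the system toward the side with fewer moles of gas — to the left.
The net shift is to the left. R is a product, so its amount decreases.

decreases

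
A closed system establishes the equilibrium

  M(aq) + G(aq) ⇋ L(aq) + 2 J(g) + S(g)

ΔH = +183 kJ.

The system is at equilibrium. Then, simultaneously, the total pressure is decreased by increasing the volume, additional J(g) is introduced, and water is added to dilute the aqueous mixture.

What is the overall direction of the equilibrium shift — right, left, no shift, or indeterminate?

Gas moles: reactants 0, products 3 (Δn_gas = +3). Expansion shifts the system toward the side with more moles of gas — to the right.
Adding J (g), a product, drives the reaction to the left.
Dilution lowers every aqueous concentration by the same factor. Δn_aq = 1 − 2 = -1, so the system shifts toward the side with more dissolved moles — to the left.
The individual effects push in opposite directions; without quantitative information the net direction cannot be determined.

cannot be determined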